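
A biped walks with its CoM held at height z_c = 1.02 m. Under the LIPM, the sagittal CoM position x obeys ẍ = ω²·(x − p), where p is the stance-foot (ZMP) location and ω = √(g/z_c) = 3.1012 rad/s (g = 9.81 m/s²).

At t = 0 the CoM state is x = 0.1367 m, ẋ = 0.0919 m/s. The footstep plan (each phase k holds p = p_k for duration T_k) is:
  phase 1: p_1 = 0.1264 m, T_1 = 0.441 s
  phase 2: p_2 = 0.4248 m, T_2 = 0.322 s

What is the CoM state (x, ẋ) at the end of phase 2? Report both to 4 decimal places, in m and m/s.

x = 0.1767, ẋ = -0.4228

phase 1: p=0.1264, T=0.441, ωT=1.367629, cosh=2.090371, sinh=1.835661; start (x,ẋ)=(0.136700, 0.091900) → end (x,ẋ)=(0.202328, 0.250740)
phase 2: p=0.4248, T=0.322, ωT=0.998586, cosh=1.541421, sinh=1.173021; start (x,ẋ)=(0.202328, 0.250740) → end (x,ẋ)=(0.176719, -0.422805)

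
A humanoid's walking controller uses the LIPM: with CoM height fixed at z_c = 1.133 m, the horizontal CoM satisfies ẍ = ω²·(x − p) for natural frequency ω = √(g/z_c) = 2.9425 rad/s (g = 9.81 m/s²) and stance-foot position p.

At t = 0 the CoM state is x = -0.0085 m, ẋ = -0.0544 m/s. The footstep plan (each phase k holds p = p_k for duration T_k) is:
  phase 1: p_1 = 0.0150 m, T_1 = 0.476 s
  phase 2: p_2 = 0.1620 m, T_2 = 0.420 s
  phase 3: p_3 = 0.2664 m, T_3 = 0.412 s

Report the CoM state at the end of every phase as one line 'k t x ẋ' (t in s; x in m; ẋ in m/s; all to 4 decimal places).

phase 1: p=0.0150, T=0.476, ωT=1.400630, cosh=2.152099, sinh=1.905657; start (x,ẋ)=(-0.008500, -0.054400) → end (x,ẋ)=(-0.070805, -0.248848)
phase 2: p=0.1620, T=0.420, ωT=1.235850, cosh=1.865945, sinh=1.575357; start (x,ẋ)=(-0.070805, -0.248848) → end (x,ẋ)=(-0.405631, -1.543504)
phase 3: p=0.2664, T=0.412, ωT=1.212310, cosh=1.829375, sinh=1.531865; start (x,ẋ)=(-0.405631, -1.543504) → end (x,ẋ)=(-1.766544, -5.852835)

1 0.4760 -0.0708 -0.2488
2 0.8960 -0.4056 -1.5435
3 1.3080 -1.7665 -5.8528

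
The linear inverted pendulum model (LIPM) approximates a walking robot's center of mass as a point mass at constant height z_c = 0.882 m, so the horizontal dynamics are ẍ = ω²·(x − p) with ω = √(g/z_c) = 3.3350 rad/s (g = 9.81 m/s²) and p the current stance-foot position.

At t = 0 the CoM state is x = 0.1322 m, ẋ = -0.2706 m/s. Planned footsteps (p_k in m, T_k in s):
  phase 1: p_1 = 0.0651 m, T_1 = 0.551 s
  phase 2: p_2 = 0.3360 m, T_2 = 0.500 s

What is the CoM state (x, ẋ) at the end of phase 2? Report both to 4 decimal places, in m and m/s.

x = -0.6387, ẋ = -3.0950

phase 1: p=0.0651, T=0.551, ωT=1.837585, cosh=3.220276, sinh=3.061075; start (x,ẋ)=(0.132200, -0.270600) → end (x,ẋ)=(0.032807, -0.186404)
phase 2: p=0.3360, T=0.500, ωT=1.667500, cosh=2.743811, sinh=2.555093; start (x,ẋ)=(0.032807, -0.186404) → end (x,ẋ)=(-0.638718, -3.095039)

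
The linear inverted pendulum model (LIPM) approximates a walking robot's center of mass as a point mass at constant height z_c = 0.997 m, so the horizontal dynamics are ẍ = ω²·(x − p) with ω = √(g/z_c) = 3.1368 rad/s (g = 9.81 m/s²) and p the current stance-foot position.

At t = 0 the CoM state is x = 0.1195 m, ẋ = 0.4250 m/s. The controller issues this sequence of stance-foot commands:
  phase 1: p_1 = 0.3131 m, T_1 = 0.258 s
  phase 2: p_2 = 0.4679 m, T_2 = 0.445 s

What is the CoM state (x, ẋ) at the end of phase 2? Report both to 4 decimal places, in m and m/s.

x = -0.1456, ẋ = -1.6903

phase 1: p=0.3131, T=0.258, ωT=0.809294, cosh=1.345747, sinh=0.900575; start (x,ẋ)=(0.119500, 0.425000) → end (x,ẋ)=(0.174581, 0.025037)
phase 2: p=0.4679, T=0.445, ωT=1.395876, cosh=2.143063, sinh=1.895447; start (x,ẋ)=(0.174581, 0.025037) → end (x,ẋ)=(-0.145573, -1.690314)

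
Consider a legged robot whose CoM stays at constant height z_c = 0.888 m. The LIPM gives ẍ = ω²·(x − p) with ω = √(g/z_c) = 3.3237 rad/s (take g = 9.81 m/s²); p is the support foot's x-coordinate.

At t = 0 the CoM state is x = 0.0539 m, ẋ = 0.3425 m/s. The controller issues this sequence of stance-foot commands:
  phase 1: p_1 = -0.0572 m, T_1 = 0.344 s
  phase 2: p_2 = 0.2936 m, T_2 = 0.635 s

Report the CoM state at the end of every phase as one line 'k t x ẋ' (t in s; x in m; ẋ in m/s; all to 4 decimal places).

1 0.3440 0.2800 1.1122
2 0.9790 1.5972 4.4731

phase 1: p=-0.0572, T=0.344, ωT=1.143353, cosh=1.728009, sinh=1.409260; start (x,ẋ)=(0.053900, 0.342500) → end (x,ẋ)=(0.280003, 1.112231)
phase 2: p=0.2936, T=0.635, ωT=2.110550, cosh=4.186973, sinh=4.065802; start (x,ẋ)=(0.280003, 1.112231) → end (x,ẋ)=(1.597235, 4.473138)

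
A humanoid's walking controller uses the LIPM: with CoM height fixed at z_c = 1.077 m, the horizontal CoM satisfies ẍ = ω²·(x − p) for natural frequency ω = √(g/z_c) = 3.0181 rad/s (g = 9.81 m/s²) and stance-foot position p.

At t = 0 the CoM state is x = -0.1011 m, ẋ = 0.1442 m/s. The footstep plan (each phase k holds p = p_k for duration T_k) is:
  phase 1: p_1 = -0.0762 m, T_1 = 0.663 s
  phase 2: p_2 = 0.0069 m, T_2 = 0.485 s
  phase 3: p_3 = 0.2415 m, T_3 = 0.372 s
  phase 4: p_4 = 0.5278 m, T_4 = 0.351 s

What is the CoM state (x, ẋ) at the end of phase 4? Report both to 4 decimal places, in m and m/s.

x = 0.6608, ẋ = 0.7883

phase 1: p=-0.0762, T=0.663, ωT=2.001000, cosh=3.765826, sinh=3.630626; start (x,ẋ)=(-0.101100, 0.144200) → end (x,ẋ)=(0.003496, 0.270188)
phase 2: p=0.0069, T=0.485, ωT=1.463778, cosh=2.276810, sinh=2.045450; start (x,ẋ)=(0.003496, 0.270188) → end (x,ẋ)=(0.182265, 0.594155)
phase 3: p=0.2415, T=0.372, ωT=1.122733, cosh=1.699316, sinh=1.373927; start (x,ẋ)=(0.182265, 0.594155) → end (x,ẋ)=(0.411317, 0.764030)
phase 4: p=0.5278, T=0.351, ωT=1.059353, cosh=1.615592, sinh=1.268912; start (x,ẋ)=(0.411317, 0.764030) → end (x,ẋ)=(0.660835, 0.788266)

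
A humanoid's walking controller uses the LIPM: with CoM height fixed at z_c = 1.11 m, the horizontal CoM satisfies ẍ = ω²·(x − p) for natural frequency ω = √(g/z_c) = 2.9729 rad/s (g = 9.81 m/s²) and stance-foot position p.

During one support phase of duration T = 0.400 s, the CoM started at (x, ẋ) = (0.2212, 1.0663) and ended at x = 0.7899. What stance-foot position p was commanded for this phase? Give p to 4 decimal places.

p = 0.1780

ωT = 2.9729·0.400 = 1.189160; cosh(ωT) = 1.794399, sinh(ωT) = 1.489922
x(T) = p + (x₀−p)·cosh(ωT) + (ẋ₀/ω)·sinh(ωT) ⇒ p·(1 − cosh) = x(T) − x₀·cosh − (ẋ₀/ω)·sinh
numerator   = 0.7899 − (0.2212)·1.794399 − (1.0663/2.9729)·1.489922 = -0.141416
denominator = 1 − 1.794399 = -0.794399
p = -0.141416 / -0.794399 = 0.1780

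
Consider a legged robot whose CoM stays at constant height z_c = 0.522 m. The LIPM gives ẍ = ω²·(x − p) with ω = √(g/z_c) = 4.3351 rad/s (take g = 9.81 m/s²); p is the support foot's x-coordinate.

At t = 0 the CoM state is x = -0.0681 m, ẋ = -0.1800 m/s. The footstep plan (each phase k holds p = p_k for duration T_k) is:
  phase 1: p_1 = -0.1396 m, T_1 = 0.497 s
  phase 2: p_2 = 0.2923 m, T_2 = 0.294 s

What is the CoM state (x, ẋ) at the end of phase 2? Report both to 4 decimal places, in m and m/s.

phase 1: p=-0.1396, T=0.497, ωT=2.154545, cosh=4.369959, sinh=4.254003; start (x,ẋ)=(-0.068100, -0.180000) → end (x,ẋ)=(-0.003781, 0.531977)
phase 2: p=0.2923, T=0.294, ωT=1.274519, cosh=1.928274, sinh=1.648708; start (x,ẋ)=(-0.003781, 0.531977) → end (x,ẋ)=(-0.076305, -1.090385)

x = -0.0763, ẋ = -1.0904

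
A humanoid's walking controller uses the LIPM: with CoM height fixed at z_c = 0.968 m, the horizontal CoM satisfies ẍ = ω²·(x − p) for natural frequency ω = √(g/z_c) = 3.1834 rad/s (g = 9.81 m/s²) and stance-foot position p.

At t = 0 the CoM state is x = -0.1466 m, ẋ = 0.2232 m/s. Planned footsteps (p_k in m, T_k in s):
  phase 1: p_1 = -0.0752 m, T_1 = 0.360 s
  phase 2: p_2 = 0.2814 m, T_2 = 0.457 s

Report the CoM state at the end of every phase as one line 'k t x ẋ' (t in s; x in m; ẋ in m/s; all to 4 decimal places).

1 0.3600 -0.0997 0.0652
2 0.8170 -0.5379 -2.3098

phase 1: p=-0.0752, T=0.360, ωT=1.146024, cosh=1.731780, sinh=1.413881; start (x,ẋ)=(-0.146600, 0.223200) → end (x,ẋ)=(-0.099717, 0.065165)
phase 2: p=0.2814, T=0.457, ωT=1.454814, cosh=2.258565, sinh=2.025121; start (x,ẋ)=(-0.099717, 0.065165) → end (x,ẋ)=(-0.537922, -2.309791)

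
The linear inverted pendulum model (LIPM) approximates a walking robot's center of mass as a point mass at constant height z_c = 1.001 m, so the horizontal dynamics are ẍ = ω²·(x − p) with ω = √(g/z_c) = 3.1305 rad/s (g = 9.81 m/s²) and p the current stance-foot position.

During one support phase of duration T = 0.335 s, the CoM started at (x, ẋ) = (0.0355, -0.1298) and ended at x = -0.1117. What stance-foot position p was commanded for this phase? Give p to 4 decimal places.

p = 0.1938

ωT = 3.1305·0.335 = 1.048718; cosh(ωT) = 1.602188, sinh(ωT) = 1.251801
x(T) = p + (x₀−p)·cosh(ωT) + (ẋ₀/ω)·sinh(ωT) ⇒ p·(1 − cosh) = x(T) − x₀·cosh − (ẋ₀/ω)·sinh
numerator   = -0.1117 − (0.0355)·1.602188 − (-0.1298/3.1305)·1.251801 = -0.116674
denominator = 1 − 1.602188 = -0.602188
p = -0.116674 / -0.602188 = 0.1938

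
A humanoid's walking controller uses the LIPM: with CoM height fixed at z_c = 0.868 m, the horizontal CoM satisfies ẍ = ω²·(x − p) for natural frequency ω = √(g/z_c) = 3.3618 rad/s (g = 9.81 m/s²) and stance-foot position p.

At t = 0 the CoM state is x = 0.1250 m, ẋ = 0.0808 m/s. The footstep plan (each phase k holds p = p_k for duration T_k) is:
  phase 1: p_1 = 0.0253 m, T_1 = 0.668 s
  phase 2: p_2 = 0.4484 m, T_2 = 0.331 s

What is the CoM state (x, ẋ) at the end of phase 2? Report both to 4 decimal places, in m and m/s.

phase 1: p=0.0253, T=0.668, ωT=2.245682, cosh=4.776358, sinh=4.670502; start (x,ẋ)=(0.125000, 0.080800) → end (x,ẋ)=(0.613757, 1.951349)
phase 2: p=0.4484, T=0.331, ωT=1.112756, cosh=1.685692, sinh=1.357040; start (x,ẋ)=(0.613757, 1.951349) → end (x,ẋ)=(1.514832, 4.043749)

x = 1.5148, ẋ = 4.0437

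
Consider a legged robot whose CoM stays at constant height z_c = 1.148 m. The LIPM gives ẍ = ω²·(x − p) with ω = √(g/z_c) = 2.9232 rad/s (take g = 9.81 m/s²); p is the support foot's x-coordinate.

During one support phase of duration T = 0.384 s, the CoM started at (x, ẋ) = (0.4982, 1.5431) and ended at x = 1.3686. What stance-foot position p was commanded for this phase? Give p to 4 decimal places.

ωT = 2.9232·0.384 = 1.122509; cosh(ωT) = 1.699008, sinh(ωT) = 1.373545
x(T) = p + (x₀−p)·cosh(ωT) + (ẋ₀/ω)·sinh(ωT) ⇒ p·(1 − cosh) = x(T) − x₀·cosh − (ẋ₀/ω)·sinh
numerator   = 1.3686 − (0.4982)·1.699008 − (1.5431/2.9232)·1.373545 = -0.202913
denominator = 1 − 1.699008 = -0.699008
p = -0.202913 / -0.699008 = 0.2903

p = 0.2903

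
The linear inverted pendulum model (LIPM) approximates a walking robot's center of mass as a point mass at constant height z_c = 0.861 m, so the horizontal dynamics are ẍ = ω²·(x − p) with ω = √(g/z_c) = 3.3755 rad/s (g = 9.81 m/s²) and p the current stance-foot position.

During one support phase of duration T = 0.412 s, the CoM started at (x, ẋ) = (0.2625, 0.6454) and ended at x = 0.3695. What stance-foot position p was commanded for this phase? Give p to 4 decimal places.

p = 0.4860

ωT = 3.3755·0.412 = 1.390706; cosh(ωT) = 2.133293, sinh(ωT) = 1.884393
x(T) = p + (x₀−p)·cosh(ωT) + (ẋ₀/ω)·sinh(ωT) ⇒ p·(1 − cosh) = x(T) − x₀·cosh − (ẋ₀/ω)·sinh
numerator   = 0.3695 − (0.2625)·2.133293 − (0.6454/3.3755)·1.884393 = -0.550788
denominator = 1 − 2.133293 = -1.133293
p = -0.550788 / -1.133293 = 0.4860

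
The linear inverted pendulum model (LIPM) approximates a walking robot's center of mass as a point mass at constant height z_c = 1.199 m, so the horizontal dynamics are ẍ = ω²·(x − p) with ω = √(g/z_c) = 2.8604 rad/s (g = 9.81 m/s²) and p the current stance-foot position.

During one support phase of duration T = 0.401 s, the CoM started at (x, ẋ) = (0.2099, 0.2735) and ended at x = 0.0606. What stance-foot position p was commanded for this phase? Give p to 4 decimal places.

p = 0.5981

ωT = 2.8604·0.401 = 1.147020; cosh(ωT) = 1.733189, sinh(ωT) = 1.415608
x(T) = p + (x₀−p)·cosh(ωT) + (ẋ₀/ω)·sinh(ωT) ⇒ p·(1 − cosh) = x(T) − x₀·cosh − (ẋ₀/ω)·sinh
numerator   = 0.0606 − (0.2099)·1.733189 − (0.2735/2.8604)·1.415608 = -0.438551
denominator = 1 − 1.733189 = -0.733189
p = -0.438551 / -0.733189 = 0.5981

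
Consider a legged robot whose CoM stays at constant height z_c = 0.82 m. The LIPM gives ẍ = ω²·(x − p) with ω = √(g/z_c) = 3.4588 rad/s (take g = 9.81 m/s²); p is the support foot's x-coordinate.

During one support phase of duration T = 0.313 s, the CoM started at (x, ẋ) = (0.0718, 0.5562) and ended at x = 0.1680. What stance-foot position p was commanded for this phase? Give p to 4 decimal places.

ωT = 3.4588·0.313 = 1.082604; cosh(ωT) = 1.645535, sinh(ωT) = 1.306823
x(T) = p + (x₀−p)·cosh(ωT) + (ẋ₀/ω)·sinh(ωT) ⇒ p·(1 − cosh) = x(T) − x₀·cosh − (ẋ₀/ω)·sinh
numerator   = 0.1680 − (0.0718)·1.645535 − (0.5562/3.4588)·1.306823 = -0.160296
denominator = 1 − 1.645535 = -0.645535
p = -0.160296 / -0.645535 = 0.2483

p = 0.2483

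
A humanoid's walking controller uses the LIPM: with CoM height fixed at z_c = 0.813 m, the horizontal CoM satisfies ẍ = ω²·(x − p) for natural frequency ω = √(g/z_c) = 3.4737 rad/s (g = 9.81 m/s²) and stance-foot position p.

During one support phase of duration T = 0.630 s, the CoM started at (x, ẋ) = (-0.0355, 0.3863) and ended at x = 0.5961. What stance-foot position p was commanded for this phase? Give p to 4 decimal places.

ωT = 3.4737·0.630 = 2.188431; cosh(ωT) = 4.516649, sinh(ωT) = 4.404556
x(T) = p + (x₀−p)·cosh(ωT) + (ẋ₀/ω)·sinh(ωT) ⇒ p·(1 − cosh) = x(T) − x₀·cosh − (ẋ₀/ω)·sinh
numerator   = 0.5961 − (-0.0355)·4.516649 − (0.3863/3.4737)·4.404556 = 0.266623
denominator = 1 − 4.516649 = -3.516649
p = 0.266623 / -3.516649 = -0.0758

p = -0.0758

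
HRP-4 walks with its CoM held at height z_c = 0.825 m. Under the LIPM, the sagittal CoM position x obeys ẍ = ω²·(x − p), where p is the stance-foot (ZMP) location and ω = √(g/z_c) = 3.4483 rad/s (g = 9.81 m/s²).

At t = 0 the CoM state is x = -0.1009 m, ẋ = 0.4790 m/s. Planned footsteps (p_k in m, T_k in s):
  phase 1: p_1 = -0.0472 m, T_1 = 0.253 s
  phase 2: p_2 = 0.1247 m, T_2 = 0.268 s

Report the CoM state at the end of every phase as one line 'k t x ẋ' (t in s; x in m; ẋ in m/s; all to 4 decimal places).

phase 1: p=-0.0472, T=0.253, ωT=0.872420, cosh=1.405316, sinh=0.987377; start (x,ẋ)=(-0.100900, 0.479000) → end (x,ẋ)=(0.014490, 0.490310)
phase 2: p=0.1247, T=0.268, ωT=0.924144, cosh=1.458291, sinh=1.061420; start (x,ẋ)=(0.014490, 0.490310) → end (x,ẋ)=(0.114904, 0.311636)

1 0.2530 0.0145 0.4903
2 0.5210 0.1149 0.3116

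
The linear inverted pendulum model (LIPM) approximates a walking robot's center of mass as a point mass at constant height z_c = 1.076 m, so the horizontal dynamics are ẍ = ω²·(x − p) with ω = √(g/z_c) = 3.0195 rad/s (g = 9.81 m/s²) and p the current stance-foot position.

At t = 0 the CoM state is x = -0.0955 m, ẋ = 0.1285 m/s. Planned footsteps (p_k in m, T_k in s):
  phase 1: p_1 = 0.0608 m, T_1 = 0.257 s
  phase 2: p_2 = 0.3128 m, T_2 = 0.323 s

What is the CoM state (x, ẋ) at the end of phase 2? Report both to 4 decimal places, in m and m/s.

x = -0.4138, ẋ = -1.8029

phase 1: p=0.0608, T=0.257, ωT=0.776011, cosh=1.316513, sinh=0.856275; start (x,ẋ)=(-0.095500, 0.128500) → end (x,ẋ)=(-0.108531, -0.234945)
phase 2: p=0.3128, T=0.323, ωT=0.975298, cosh=1.514519, sinh=1.137439; start (x,ẋ)=(-0.108531, -0.234945) → end (x,ẋ)=(-0.413817, -1.802889)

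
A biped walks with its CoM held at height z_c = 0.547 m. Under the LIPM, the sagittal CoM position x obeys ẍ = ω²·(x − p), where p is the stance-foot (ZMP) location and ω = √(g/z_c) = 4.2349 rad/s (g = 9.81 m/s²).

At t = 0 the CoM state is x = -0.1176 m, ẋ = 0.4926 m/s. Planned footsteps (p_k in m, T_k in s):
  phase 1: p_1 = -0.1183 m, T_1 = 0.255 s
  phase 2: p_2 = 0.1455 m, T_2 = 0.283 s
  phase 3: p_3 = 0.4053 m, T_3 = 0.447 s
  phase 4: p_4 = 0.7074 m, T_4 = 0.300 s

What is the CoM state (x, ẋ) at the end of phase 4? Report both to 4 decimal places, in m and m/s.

phase 1: p=-0.1183, T=0.255, ωT=1.079900, cosh=1.642007, sinh=1.302377; start (x,ẋ)=(-0.117600, 0.492600) → end (x,ẋ)=(0.034341, 0.812713)
phase 2: p=0.1455, T=0.283, ωT=1.198477, cosh=1.808358, sinh=1.506705; start (x,ẋ)=(0.034341, 0.812713) → end (x,ẋ)=(0.233634, 0.760398)
phase 3: p=0.4053, T=0.447, ωT=1.893000, cosh=3.394939, sinh=3.244320; start (x,ẋ)=(0.233634, 0.760398) → end (x,ẋ)=(0.405038, 0.222921)
phase 4: p=0.7074, T=0.300, ωT=1.270470, cosh=1.921613, sinh=1.640913; start (x,ẋ)=(0.405038, 0.222921) → end (x,ẋ)=(0.212754, -1.672776)

x = 0.2128, ẋ = -1.6728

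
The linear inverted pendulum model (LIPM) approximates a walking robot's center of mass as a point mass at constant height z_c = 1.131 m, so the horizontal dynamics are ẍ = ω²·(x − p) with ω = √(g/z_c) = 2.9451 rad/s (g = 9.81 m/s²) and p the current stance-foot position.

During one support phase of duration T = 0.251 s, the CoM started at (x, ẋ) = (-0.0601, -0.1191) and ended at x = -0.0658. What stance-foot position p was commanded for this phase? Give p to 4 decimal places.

ωT = 2.9451·0.251 = 0.739220; cosh(ωT) = 1.285894, sinh(ωT) = 0.808408
x(T) = p + (x₀−p)·cosh(ωT) + (ẋ₀/ω)·sinh(ωT) ⇒ p·(1 − cosh) = x(T) − x₀·cosh − (ẋ₀/ω)·sinh
numerator   = -0.0658 − (-0.0601)·1.285894 − (-0.1191/2.9451)·0.808408 = 0.044174
denominator = 1 − 1.285894 = -0.285894
p = 0.044174 / -0.285894 = -0.1545

p = -0.1545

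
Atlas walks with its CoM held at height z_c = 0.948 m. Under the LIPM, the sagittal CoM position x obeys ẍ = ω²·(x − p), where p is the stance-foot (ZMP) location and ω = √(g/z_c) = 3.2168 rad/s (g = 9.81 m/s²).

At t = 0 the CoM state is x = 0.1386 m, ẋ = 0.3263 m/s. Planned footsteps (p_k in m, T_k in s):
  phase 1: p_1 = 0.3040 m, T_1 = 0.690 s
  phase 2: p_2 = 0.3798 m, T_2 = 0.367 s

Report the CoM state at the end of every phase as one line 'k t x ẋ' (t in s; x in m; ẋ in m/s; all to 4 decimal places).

phase 1: p=0.3040, T=0.690, ωT=2.219592, cosh=4.656114, sinh=4.547461; start (x,ẋ)=(0.138600, 0.326300) → end (x,ẋ)=(-0.004844, -0.900226)
phase 2: p=0.3798, T=0.367, ωT=1.180566, cosh=1.781660, sinh=1.474555; start (x,ẋ)=(-0.004844, -0.900226) → end (x,ẋ)=(-0.718161, -3.428398)

1 0.6900 -0.0048 -0.9002
2 1.0570 -0.7182 -3.4284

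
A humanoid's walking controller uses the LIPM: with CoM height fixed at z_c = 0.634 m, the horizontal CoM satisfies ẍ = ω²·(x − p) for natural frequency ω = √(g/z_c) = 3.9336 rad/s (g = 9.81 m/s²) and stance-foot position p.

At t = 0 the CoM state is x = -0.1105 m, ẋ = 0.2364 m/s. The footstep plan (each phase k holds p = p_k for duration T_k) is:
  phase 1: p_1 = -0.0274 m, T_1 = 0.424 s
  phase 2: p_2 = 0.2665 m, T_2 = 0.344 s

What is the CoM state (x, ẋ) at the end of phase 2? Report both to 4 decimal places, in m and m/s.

x = -0.5795, ẋ = -3.0017

phase 1: p=-0.0274, T=0.424, ωT=1.667846, cosh=2.744696, sinh=2.556043; start (x,ẋ)=(-0.110500, 0.236400) → end (x,ẋ)=(-0.101872, -0.186679)
phase 2: p=0.2665, T=0.344, ωT=1.353158, cosh=2.064025, sinh=1.805603; start (x,ẋ)=(-0.101872, -0.186679) → end (x,ẋ)=(-0.579519, -3.001680)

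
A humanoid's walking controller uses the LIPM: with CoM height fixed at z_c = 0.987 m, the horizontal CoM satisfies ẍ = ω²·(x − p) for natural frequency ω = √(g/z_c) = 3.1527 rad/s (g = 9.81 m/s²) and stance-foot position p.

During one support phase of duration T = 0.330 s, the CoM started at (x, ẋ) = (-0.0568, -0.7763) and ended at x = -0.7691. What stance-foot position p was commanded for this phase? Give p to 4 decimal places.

ωT = 3.1527·0.330 = 1.040391; cosh(ωT) = 1.591820, sinh(ωT) = 1.238503
x(T) = p + (x₀−p)·cosh(ωT) + (ẋ₀/ω)·sinh(ωT) ⇒ p·(1 − cosh) = x(T) − x₀·cosh − (ẋ₀/ω)·sinh
numerator   = -0.7691 − (-0.0568)·1.591820 − (-0.7763/3.1527)·1.238503 = -0.373724
denominator = 1 − 1.591820 = -0.591820
p = -0.373724 / -0.591820 = 0.6315

p = 0.6315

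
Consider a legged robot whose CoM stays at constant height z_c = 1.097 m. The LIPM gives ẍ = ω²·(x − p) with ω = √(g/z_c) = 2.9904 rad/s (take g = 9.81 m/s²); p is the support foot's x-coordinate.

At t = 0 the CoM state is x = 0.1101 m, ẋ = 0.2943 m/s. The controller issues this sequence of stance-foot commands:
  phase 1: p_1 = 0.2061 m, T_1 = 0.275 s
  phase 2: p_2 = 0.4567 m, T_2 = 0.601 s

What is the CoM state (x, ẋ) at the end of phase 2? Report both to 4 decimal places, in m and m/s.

x = -0.3105, ẋ = -2.1277

phase 1: p=0.2061, T=0.275, ωT=0.822360, cosh=1.357629, sinh=0.918236; start (x,ẋ)=(0.110100, 0.294300) → end (x,ẋ)=(0.166136, 0.135945)
phase 2: p=0.4567, T=0.601, ωT=1.797230, cosh=3.099336, sinh=2.933579; start (x,ẋ)=(0.166136, 0.135945) → end (x,ẋ)=(-0.310495, -2.127659)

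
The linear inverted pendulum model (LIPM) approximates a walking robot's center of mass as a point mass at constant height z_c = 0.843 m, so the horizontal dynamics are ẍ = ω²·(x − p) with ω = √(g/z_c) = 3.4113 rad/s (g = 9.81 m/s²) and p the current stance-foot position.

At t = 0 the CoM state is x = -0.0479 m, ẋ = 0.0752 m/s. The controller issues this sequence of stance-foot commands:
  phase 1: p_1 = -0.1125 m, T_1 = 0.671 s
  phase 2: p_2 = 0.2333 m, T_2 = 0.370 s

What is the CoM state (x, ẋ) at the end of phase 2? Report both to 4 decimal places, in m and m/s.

x = 1.0840, ẋ = 3.2318

phase 1: p=-0.1125, T=0.671, ωT=2.288982, cosh=4.983131, sinh=4.881762; start (x,ẋ)=(-0.047900, 0.075200) → end (x,ẋ)=(0.317026, 1.450525)
phase 2: p=0.2333, T=0.370, ωT=1.262181, cosh=1.908077, sinh=1.625041; start (x,ẋ)=(0.317026, 1.450525) → end (x,ẋ)=(1.084042, 3.231848)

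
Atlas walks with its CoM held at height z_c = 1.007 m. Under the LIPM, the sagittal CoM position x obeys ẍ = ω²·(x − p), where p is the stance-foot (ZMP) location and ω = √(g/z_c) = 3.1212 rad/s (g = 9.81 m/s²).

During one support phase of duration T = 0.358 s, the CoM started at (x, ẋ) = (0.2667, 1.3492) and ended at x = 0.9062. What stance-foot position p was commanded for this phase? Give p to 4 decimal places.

ωT = 3.1212·0.358 = 1.117390; cosh(ωT) = 1.691998, sinh(ωT) = 1.364866
x(T) = p + (x₀−p)·cosh(ωT) + (ẋ₀/ω)·sinh(ωT) ⇒ p·(1 − cosh) = x(T) − x₀·cosh − (ẋ₀/ω)·sinh
numerator   = 0.9062 − (0.2667)·1.691998 − (1.3492/3.1212)·1.364866 = -0.135046
denominator = 1 − 1.691998 = -0.691998
p = -0.135046 / -0.691998 = 0.1952

p = 0.1952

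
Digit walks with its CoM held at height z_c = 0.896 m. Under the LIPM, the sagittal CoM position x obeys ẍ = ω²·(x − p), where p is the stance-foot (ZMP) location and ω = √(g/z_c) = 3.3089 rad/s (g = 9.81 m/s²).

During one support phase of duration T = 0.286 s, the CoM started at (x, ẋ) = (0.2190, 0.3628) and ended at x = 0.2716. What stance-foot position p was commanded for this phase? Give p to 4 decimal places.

p = 0.3587

ωT = 3.3089·0.286 = 0.946345; cosh(ωT) = 1.482217, sinh(ωT) = 1.094060
x(T) = p + (x₀−p)·cosh(ωT) + (ẋ₀/ω)·sinh(ωT) ⇒ p·(1 − cosh) = x(T) − x₀·cosh − (ẋ₀/ω)·sinh
numerator   = 0.2716 − (0.2190)·1.482217 − (0.3628/3.3089)·1.094060 = -0.172962
denominator = 1 − 1.482217 = -0.482217
p = -0.172962 / -0.482217 = 0.3587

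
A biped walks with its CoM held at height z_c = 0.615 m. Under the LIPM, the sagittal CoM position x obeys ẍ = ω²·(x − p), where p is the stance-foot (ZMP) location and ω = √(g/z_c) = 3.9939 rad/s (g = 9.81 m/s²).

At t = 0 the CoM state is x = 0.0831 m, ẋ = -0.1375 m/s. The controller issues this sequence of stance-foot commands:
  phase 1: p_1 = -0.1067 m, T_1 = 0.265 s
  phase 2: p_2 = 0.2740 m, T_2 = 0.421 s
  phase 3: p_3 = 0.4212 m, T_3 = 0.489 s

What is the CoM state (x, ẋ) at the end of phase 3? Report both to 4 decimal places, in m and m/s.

phase 1: p=-0.1067, T=0.265, ωT=1.058384, cosh=1.614363, sinh=1.267346; start (x,ẋ)=(0.083100, -0.137500) → end (x,ẋ)=(0.156074, 0.738727)
phase 2: p=0.2740, T=0.421, ωT=1.681432, cosh=2.779676, sinh=2.593569; start (x,ẋ)=(0.156074, 0.738727) → end (x,ẋ)=(0.425922, 0.831896)
phase 3: p=0.4212, T=0.489, ωT=1.953017, cosh=3.595886, sinh=3.454040; start (x,ẋ)=(0.425922, 0.831896) → end (x,ẋ)=(1.157626, 3.056538)

x = 1.1576, ẋ = 3.0565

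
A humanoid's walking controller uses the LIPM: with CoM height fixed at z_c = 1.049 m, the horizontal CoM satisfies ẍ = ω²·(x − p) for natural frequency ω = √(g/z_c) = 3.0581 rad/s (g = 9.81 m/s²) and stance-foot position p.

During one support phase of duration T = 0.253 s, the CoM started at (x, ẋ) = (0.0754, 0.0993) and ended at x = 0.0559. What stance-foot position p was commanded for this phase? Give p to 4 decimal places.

p = 0.2255

ωT = 3.0581·0.253 = 0.773699; cosh(ωT) = 1.314537, sinh(ωT) = 0.853234
x(T) = p + (x₀−p)·cosh(ωT) + (ẋ₀/ω)·sinh(ωT) ⇒ p·(1 − cosh) = x(T) − x₀·cosh − (ẋ₀/ω)·sinh
numerator   = 0.0559 − (0.0754)·1.314537 − (0.0993/3.0581)·0.853234 = -0.070922
denominator = 1 − 1.314537 = -0.314537
p = -0.070922 / -0.314537 = 0.2255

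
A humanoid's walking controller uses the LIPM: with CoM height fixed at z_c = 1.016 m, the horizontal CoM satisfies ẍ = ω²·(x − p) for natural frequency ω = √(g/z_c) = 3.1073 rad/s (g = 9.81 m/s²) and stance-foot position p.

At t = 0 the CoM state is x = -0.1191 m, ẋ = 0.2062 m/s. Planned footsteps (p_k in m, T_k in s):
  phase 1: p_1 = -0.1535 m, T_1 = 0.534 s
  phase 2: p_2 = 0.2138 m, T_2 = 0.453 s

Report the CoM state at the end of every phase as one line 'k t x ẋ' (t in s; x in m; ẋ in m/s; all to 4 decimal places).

phase 1: p=-0.1535, T=0.534, ωT=1.659298, cosh=2.722947, sinh=2.532674; start (x,ẋ)=(-0.119100, 0.206200) → end (x,ẋ)=(0.108237, 0.832192)
phase 2: p=0.2138, T=0.453, ωT=1.407607, cosh=2.165447, sinh=1.920718; start (x,ẋ)=(0.108237, 0.832192) → end (x,ẋ)=(0.499613, 1.172043)

1 0.5340 0.1082 0.8322
2 0.9870 0.4996 1.1720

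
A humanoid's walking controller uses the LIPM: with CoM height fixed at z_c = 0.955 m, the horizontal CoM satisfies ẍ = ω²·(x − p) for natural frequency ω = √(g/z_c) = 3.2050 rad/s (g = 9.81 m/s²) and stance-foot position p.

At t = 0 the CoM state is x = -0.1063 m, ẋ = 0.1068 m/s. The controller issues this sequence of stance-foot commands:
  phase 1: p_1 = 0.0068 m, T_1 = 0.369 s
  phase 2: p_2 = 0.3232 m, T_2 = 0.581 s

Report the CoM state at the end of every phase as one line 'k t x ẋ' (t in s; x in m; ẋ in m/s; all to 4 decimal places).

phase 1: p=0.0068, T=0.369, ωT=1.182645, cosh=1.784730, sinh=1.478263; start (x,ẋ)=(-0.106300, 0.106800) → end (x,ẋ)=(-0.145793, -0.345240)
phase 2: p=0.3232, T=0.581, ωT=1.862105, cosh=3.296309, sinh=3.140964; start (x,ẋ)=(-0.145793, -0.345240) → end (x,ẋ)=(-1.561088, -5.859270)

1 0.3690 -0.1458 -0.3452
2 0.9500 -1.5611 -5.8593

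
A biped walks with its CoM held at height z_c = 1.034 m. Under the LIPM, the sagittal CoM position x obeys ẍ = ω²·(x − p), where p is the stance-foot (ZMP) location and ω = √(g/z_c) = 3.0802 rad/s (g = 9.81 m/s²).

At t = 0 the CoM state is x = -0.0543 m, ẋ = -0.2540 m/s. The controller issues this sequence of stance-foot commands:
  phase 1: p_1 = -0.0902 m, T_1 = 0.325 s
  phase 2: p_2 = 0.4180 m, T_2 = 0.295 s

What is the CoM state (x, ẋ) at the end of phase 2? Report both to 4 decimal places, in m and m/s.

phase 1: p=-0.0902, T=0.325, ωT=1.001065, cosh=1.544333, sinh=1.176845; start (x,ẋ)=(-0.054300, -0.254000) → end (x,ẋ)=(-0.131804, -0.262126)
phase 2: p=0.4180, T=0.295, ωT=0.908659, cosh=1.442029, sinh=1.038964; start (x,ẋ)=(-0.131804, -0.262126) → end (x,ẋ)=(-0.463249, -2.137485)

x = -0.4632, ẋ = -2.1375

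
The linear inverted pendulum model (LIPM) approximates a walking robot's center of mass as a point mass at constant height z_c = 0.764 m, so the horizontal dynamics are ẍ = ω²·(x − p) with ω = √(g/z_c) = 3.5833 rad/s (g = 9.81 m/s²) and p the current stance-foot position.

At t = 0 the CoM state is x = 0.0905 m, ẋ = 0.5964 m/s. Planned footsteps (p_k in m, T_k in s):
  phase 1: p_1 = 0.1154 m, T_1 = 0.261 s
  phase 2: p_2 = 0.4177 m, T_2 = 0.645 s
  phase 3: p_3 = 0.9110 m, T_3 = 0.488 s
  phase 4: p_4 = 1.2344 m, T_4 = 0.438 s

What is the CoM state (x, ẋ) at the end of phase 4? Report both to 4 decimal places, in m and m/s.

x = 1.7247, ẋ = 2.0670

phase 1: p=0.1154, T=0.261, ωT=0.935241, cosh=1.470160, sinh=1.077669; start (x,ẋ)=(0.090500, 0.596400) → end (x,ẋ)=(0.258159, 0.780649)
phase 2: p=0.4177, T=0.645, ωT=2.311228, cosh=5.092974, sinh=4.993835; start (x,ẋ)=(0.258159, 0.780649) → end (x,ẋ)=(0.693106, 1.120931)
phase 3: p=0.9110, T=0.488, ωT=1.748650, cosh=2.960425, sinh=2.786416; start (x,ẋ)=(0.693106, 1.120931) → end (x,ẋ)=(1.137590, 1.142854)
phase 4: p=1.2344, T=0.438, ωT=1.569485, cosh=2.506164, sinh=2.298012; start (x,ẋ)=(1.137590, 1.142854) → end (x,ẋ)=(1.724703, 2.066999)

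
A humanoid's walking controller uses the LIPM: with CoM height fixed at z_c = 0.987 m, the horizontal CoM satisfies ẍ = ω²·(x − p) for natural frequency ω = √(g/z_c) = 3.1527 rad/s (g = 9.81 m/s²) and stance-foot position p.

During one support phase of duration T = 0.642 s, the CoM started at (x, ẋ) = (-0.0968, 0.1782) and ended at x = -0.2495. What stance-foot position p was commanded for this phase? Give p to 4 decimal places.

p = 0.0305

ωT = 3.1527·0.642 = 2.024033; cosh(ωT) = 3.850456, sinh(ωT) = 3.718335
x(T) = p + (x₀−p)·cosh(ωT) + (ẋ₀/ω)·sinh(ωT) ⇒ p·(1 − cosh) = x(T) − x₀·cosh − (ẋ₀/ω)·sinh
numerator   = -0.2495 − (-0.0968)·3.850456 − (0.1782/3.1527)·3.718335 = -0.086947
denominator = 1 − 3.850456 = -2.850456
p = -0.086947 / -2.850456 = 0.0305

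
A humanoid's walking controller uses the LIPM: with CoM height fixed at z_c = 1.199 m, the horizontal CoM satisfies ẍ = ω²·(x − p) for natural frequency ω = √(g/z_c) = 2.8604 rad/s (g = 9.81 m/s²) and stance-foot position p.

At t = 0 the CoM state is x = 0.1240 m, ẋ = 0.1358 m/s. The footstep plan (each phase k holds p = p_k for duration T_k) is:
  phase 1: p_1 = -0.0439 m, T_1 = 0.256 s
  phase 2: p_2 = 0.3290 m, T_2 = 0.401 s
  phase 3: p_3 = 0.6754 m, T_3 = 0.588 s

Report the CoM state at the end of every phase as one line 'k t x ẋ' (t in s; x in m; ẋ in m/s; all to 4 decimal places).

1 0.2560 0.2090 0.5578
2 0.6570 0.3971 0.4810
3 1.2450 0.3379 -0.7280

phase 1: p=-0.0439, T=0.256, ωT=0.732262, cosh=1.280300, sinh=0.799480; start (x,ẋ)=(0.124000, 0.135800) → end (x,ẋ)=(0.209018, 0.557824)
phase 2: p=0.3290, T=0.401, ωT=1.147020, cosh=1.733189, sinh=1.415608; start (x,ẋ)=(0.209018, 0.557824) → end (x,ẋ)=(0.397116, 0.480985)
phase 3: p=0.6754, T=0.588, ωT=1.681915, cosh=2.780930, sinh=2.594912; start (x,ẋ)=(0.397116, 0.480985) → end (x,ẋ)=(0.337853, -0.727977)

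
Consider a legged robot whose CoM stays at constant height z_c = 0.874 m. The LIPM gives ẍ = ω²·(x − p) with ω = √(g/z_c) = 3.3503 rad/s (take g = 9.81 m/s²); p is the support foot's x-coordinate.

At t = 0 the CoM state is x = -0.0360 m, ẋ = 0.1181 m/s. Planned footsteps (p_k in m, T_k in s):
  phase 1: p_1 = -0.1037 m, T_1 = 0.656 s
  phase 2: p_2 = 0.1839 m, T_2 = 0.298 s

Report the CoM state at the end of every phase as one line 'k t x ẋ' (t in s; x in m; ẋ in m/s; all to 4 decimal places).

1 0.6560 0.3616 1.5470
2 0.9540 0.9993 3.0825

phase 1: p=-0.1037, T=0.656, ωT=2.197797, cosh=4.558100, sinh=4.447052; start (x,ẋ)=(-0.036000, 0.118100) → end (x,ẋ)=(0.361644, 1.546971)
phase 2: p=0.1839, T=0.298, ωT=0.998389, cosh=1.541190, sinh=1.172717; start (x,ẋ)=(0.361644, 1.546971) → end (x,ẋ)=(0.999330, 3.082526)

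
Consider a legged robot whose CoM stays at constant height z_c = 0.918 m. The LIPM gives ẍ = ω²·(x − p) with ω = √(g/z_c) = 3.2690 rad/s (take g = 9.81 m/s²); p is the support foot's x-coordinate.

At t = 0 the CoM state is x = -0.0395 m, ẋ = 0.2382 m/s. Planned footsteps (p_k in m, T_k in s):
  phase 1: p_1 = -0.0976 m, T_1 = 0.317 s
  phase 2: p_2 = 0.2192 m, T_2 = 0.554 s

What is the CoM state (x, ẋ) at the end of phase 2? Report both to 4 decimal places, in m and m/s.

x = 0.3530, ẋ = 0.6095

phase 1: p=-0.0976, T=0.317, ωT=1.036273, cosh=1.586733, sinh=1.231959; start (x,ẋ)=(-0.039500, 0.238200) → end (x,ẋ)=(0.084358, 0.611944)
phase 2: p=0.2192, T=0.554, ωT=1.811026, cosh=3.140103, sinh=2.976617; start (x,ẋ)=(0.084358, 0.611944) → end (x,ẋ)=(0.352992, 0.609476)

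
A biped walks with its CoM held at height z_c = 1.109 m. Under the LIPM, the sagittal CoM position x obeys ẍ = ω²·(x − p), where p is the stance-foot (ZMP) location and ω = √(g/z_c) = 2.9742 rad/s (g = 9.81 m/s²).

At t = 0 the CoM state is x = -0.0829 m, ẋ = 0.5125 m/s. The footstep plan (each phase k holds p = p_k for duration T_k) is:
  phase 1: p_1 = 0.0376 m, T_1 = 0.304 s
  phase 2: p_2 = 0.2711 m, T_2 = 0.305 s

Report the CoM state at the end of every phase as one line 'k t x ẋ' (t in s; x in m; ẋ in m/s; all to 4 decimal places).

1 0.3040 0.0423 0.3666
2 0.6090 0.0693 -0.1774

phase 1: p=0.0376, T=0.304, ωT=0.904157, cosh=1.437366, sinh=1.032483; start (x,ẋ)=(-0.082900, 0.512500) → end (x,ẋ)=(0.042310, 0.366617)
phase 2: p=0.2711, T=0.305, ωT=0.907131, cosh=1.440443, sinh=1.036762; start (x,ẋ)=(0.042310, 0.366617) → end (x,ẋ)=(0.069338, -0.177392)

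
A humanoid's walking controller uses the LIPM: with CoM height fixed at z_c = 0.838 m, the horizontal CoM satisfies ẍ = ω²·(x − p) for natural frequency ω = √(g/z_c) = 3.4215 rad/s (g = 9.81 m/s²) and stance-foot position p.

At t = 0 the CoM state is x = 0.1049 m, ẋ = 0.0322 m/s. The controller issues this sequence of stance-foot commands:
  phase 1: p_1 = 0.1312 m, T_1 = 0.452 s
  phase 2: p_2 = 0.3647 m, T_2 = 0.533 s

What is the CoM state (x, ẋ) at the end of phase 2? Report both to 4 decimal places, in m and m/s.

phase 1: p=0.1312, T=0.452, ωT=1.546518, cosh=2.454041, sinh=2.241053; start (x,ẋ)=(0.104900, 0.032200) → end (x,ẋ)=(0.087749, -0.122642)
phase 2: p=0.3647, T=0.533, ωT=1.823659, cosh=3.177960, sinh=3.016526; start (x,ẋ)=(0.087749, -0.122642) → end (x,ẋ)=(-0.623564, -3.248170)

x = -0.6236, ẋ = -3.2482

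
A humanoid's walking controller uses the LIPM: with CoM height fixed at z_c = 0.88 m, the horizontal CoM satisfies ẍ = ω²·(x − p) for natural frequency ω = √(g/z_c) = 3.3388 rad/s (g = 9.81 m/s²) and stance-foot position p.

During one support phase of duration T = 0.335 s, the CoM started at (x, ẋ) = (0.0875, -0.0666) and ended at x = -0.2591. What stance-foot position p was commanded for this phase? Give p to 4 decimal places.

ωT = 3.3388·0.335 = 1.118498; cosh(ωT) = 1.693512, sinh(ωT) = 1.366742
x(T) = p + (x₀−p)·cosh(ωT) + (ẋ₀/ω)·sinh(ωT) ⇒ p·(1 − cosh) = x(T) − x₀·cosh − (ẋ₀/ω)·sinh
numerator   = -0.2591 − (0.0875)·1.693512 − (-0.0666/3.3388)·1.366742 = -0.380020
denominator = 1 − 1.693512 = -0.693512
p = -0.380020 / -0.693512 = 0.5480

p = 0.5480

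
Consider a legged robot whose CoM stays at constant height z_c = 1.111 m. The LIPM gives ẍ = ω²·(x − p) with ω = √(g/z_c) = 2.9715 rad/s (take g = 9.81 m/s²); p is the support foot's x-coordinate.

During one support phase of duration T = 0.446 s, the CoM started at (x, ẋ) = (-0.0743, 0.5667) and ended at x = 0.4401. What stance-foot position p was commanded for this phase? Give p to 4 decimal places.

ωT = 2.9715·0.446 = 1.325289; cosh(ωT) = 2.014499, sinh(ωT) = 1.748773
x(T) = p + (x₀−p)·cosh(ωT) + (ẋ₀/ω)·sinh(ωT) ⇒ p·(1 − cosh) = x(T) − x₀·cosh − (ẋ₀/ω)·sinh
numerator   = 0.4401 − (-0.0743)·2.014499 − (0.5667/2.9715)·1.748773 = 0.256266
denominator = 1 − 2.014499 = -1.014499
p = 0.256266 / -1.014499 = -0.2526

p = -0.2526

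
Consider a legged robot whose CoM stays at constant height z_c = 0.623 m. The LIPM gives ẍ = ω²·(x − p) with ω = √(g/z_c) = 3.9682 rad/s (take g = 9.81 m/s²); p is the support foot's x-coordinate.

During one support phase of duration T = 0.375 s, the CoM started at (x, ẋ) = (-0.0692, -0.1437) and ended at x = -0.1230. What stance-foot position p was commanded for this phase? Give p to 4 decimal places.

p = -0.0860

ωT = 3.9682·0.375 = 1.488075; cosh(ωT) = 2.327185, sinh(ωT) = 2.101378
x(T) = p + (x₀−p)·cosh(ωT) + (ẋ₀/ω)·sinh(ωT) ⇒ p·(1 − cosh) = x(T) − x₀·cosh − (ẋ₀/ω)·sinh
numerator   = -0.1230 − (-0.0692)·2.327185 − (-0.1437/3.9682)·2.101378 = 0.114138
denominator = 1 − 2.327185 = -1.327185
p = 0.114138 / -1.327185 = -0.0860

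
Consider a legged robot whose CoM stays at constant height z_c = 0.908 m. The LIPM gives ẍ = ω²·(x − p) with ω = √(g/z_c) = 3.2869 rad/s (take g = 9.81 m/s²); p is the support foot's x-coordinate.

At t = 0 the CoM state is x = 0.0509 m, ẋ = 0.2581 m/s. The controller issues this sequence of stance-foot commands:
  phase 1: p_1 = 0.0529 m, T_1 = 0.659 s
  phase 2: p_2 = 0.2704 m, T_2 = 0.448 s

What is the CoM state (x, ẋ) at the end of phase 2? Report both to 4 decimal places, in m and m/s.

x = 1.2256, ẋ = 3.3107

phase 1: p=0.0529, T=0.659, ωT=2.166067, cosh=4.419267, sinh=4.304639; start (x,ẋ)=(0.050900, 0.258100) → end (x,ẋ)=(0.382078, 1.112315)
phase 2: p=0.2704, T=0.448, ωT=1.472531, cosh=2.294801, sinh=2.065457; start (x,ẋ)=(0.382078, 1.112315) → end (x,ẋ)=(1.225648, 3.310720)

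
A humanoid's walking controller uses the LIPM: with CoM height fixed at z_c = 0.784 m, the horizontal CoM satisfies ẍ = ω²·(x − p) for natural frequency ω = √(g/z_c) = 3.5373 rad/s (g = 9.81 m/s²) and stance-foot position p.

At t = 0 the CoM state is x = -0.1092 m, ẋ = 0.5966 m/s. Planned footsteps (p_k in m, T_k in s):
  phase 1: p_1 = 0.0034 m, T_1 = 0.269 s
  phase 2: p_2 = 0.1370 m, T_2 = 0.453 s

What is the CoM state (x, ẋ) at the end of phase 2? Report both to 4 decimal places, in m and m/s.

x = 0.1413, ẋ = 0.1879

phase 1: p=0.0034, T=0.269, ωT=0.951534, cosh=1.487913, sinh=1.101765; start (x,ẋ)=(-0.109200, 0.596600) → end (x,ẋ)=(0.021684, 0.448856)
phase 2: p=0.1370, T=0.453, ωT=1.602397, cosh=2.583166, sinh=2.381753; start (x,ẋ)=(0.021684, 0.448856) → end (x,ẋ)=(0.141347, 0.187938)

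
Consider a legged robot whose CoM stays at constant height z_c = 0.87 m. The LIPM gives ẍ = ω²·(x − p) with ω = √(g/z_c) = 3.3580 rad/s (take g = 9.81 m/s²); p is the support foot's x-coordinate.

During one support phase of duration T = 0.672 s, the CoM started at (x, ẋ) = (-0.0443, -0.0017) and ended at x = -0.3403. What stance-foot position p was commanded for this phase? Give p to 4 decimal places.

p = 0.0324

ωT = 3.3580·0.672 = 2.256576; cosh(ωT) = 4.827521, sinh(ωT) = 4.722812
x(T) = p + (x₀−p)·cosh(ωT) + (ẋ₀/ω)·sinh(ωT) ⇒ p·(1 − cosh) = x(T) − x₀·cosh − (ẋ₀/ω)·sinh
numerator   = -0.3403 − (-0.0443)·4.827521 − (-0.0017/3.3580)·4.722812 = -0.124050
denominator = 1 − 4.827521 = -3.827521
p = -0.124050 / -3.827521 = 0.0324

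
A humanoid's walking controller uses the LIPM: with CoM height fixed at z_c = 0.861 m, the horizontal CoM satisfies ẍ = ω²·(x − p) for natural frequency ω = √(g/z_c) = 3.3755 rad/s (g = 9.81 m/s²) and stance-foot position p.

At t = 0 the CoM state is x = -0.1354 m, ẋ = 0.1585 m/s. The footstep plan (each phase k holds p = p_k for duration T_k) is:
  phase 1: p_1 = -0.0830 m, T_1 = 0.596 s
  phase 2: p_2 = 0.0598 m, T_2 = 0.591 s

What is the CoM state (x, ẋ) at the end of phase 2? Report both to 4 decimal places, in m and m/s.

x = -0.6253, ẋ = -2.2410

phase 1: p=-0.0830, T=0.596, ωT=2.011798, cosh=3.805248, sinh=3.671500; start (x,ẋ)=(-0.135400, 0.158500) → end (x,ẋ)=(-0.109996, -0.046269)
phase 2: p=0.0598, T=0.591, ωT=1.994921, cosh=3.743822, sinh=3.607797; start (x,ẋ)=(-0.109996, -0.046269) → end (x,ẋ)=(-0.625339, -2.241020)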